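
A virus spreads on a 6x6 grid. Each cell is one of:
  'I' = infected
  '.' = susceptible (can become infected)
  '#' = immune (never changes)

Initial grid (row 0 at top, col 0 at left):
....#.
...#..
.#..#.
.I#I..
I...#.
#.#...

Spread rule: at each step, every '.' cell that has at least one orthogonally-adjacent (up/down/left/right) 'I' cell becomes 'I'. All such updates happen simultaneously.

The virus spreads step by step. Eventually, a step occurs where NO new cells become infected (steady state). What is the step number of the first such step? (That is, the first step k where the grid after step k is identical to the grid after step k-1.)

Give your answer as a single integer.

Answer: 6

Derivation:
Step 0 (initial): 3 infected
Step 1: +5 new -> 8 infected
Step 2: +6 new -> 14 infected
Step 3: +5 new -> 19 infected
Step 4: +5 new -> 24 infected
Step 5: +4 new -> 28 infected
Step 6: +0 new -> 28 infected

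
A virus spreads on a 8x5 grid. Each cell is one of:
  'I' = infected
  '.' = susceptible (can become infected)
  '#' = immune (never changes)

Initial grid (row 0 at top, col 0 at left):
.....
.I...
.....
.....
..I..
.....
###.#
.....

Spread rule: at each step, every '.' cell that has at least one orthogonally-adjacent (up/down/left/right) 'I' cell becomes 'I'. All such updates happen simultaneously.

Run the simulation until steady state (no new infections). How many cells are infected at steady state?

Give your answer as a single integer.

Answer: 36

Derivation:
Step 0 (initial): 2 infected
Step 1: +8 new -> 10 infected
Step 2: +11 new -> 21 infected
Step 3: +8 new -> 29 infected
Step 4: +3 new -> 32 infected
Step 5: +2 new -> 34 infected
Step 6: +1 new -> 35 infected
Step 7: +1 new -> 36 infected
Step 8: +0 new -> 36 infected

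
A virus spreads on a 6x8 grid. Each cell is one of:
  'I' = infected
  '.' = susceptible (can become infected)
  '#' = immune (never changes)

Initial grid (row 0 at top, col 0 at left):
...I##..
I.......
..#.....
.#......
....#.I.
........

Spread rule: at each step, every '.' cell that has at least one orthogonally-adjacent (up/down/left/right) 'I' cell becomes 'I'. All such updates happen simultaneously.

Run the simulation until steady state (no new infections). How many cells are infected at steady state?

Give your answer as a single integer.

Step 0 (initial): 3 infected
Step 1: +9 new -> 12 infected
Step 2: +11 new -> 23 infected
Step 3: +9 new -> 32 infected
Step 4: +7 new -> 39 infected
Step 5: +4 new -> 43 infected
Step 6: +0 new -> 43 infected

Answer: 43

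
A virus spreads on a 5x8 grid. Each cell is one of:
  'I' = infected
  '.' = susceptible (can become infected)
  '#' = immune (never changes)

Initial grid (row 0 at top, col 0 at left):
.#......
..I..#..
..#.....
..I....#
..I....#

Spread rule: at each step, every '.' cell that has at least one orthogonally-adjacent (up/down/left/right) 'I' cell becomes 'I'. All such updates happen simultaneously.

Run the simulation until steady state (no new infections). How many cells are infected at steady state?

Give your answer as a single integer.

Answer: 35

Derivation:
Step 0 (initial): 3 infected
Step 1: +7 new -> 10 infected
Step 2: +9 new -> 19 infected
Step 3: +6 new -> 25 infected
Step 4: +4 new -> 29 infected
Step 5: +2 new -> 31 infected
Step 6: +3 new -> 34 infected
Step 7: +1 new -> 35 infected
Step 8: +0 new -> 35 infected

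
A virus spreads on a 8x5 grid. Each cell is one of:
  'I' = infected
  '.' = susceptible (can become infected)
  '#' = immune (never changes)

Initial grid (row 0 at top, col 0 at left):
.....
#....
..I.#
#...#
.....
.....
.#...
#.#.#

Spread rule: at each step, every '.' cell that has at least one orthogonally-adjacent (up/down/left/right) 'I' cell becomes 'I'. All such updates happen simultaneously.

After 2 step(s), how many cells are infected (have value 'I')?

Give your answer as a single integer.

Step 0 (initial): 1 infected
Step 1: +4 new -> 5 infected
Step 2: +7 new -> 12 infected

Answer: 12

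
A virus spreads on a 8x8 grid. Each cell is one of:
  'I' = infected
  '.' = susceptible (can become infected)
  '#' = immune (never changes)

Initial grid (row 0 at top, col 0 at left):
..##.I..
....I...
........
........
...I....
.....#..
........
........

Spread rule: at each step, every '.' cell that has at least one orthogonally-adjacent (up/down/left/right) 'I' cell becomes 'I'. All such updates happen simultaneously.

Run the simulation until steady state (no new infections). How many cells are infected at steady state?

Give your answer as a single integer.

Step 0 (initial): 3 infected
Step 1: +9 new -> 12 infected
Step 2: +12 new -> 24 infected
Step 3: +12 new -> 36 infected
Step 4: +13 new -> 49 infected
Step 5: +8 new -> 57 infected
Step 6: +3 new -> 60 infected
Step 7: +1 new -> 61 infected
Step 8: +0 new -> 61 infected

Answer: 61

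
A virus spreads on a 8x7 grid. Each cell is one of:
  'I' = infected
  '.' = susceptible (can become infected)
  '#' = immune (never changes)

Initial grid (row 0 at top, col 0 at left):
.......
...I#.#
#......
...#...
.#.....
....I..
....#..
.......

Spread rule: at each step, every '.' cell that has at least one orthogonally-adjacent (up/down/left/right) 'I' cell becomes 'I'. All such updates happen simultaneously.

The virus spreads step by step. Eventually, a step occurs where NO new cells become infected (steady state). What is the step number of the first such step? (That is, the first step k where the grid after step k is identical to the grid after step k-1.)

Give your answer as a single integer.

Answer: 7

Derivation:
Step 0 (initial): 2 infected
Step 1: +6 new -> 8 infected
Step 2: +12 new -> 20 infected
Step 3: +14 new -> 34 infected
Step 4: +11 new -> 45 infected
Step 5: +4 new -> 49 infected
Step 6: +1 new -> 50 infected
Step 7: +0 new -> 50 infected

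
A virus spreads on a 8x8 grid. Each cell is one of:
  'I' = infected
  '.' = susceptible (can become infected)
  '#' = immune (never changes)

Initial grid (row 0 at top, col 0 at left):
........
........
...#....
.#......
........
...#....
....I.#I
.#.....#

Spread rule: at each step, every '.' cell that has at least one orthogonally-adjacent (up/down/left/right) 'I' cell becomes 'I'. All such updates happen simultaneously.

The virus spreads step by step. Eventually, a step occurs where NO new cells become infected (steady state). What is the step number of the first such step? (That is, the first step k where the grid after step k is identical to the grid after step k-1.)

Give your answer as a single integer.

Answer: 11

Derivation:
Step 0 (initial): 2 infected
Step 1: +5 new -> 7 infected
Step 2: +7 new -> 14 infected
Step 3: +9 new -> 23 infected
Step 4: +8 new -> 31 infected
Step 5: +8 new -> 39 infected
Step 6: +7 new -> 46 infected
Step 7: +6 new -> 52 infected
Step 8: +3 new -> 55 infected
Step 9: +2 new -> 57 infected
Step 10: +1 new -> 58 infected
Step 11: +0 new -> 58 infected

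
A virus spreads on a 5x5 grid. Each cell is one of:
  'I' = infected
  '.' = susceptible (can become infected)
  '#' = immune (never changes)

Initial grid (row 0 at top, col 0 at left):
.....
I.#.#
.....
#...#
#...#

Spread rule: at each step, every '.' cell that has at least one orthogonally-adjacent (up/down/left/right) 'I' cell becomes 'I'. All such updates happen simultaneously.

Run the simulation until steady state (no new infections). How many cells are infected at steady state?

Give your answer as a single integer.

Answer: 19

Derivation:
Step 0 (initial): 1 infected
Step 1: +3 new -> 4 infected
Step 2: +2 new -> 6 infected
Step 3: +3 new -> 9 infected
Step 4: +4 new -> 13 infected
Step 5: +5 new -> 18 infected
Step 6: +1 new -> 19 infected
Step 7: +0 new -> 19 infected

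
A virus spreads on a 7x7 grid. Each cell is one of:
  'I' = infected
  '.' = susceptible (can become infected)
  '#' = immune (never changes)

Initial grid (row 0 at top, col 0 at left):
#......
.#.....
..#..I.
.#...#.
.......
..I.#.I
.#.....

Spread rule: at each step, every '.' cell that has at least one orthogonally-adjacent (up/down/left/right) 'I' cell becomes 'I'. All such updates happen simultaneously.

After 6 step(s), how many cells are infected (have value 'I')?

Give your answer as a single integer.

Answer: 42

Derivation:
Step 0 (initial): 3 infected
Step 1: +10 new -> 13 infected
Step 2: +13 new -> 26 infected
Step 3: +8 new -> 34 infected
Step 4: +3 new -> 37 infected
Step 5: +2 new -> 39 infected
Step 6: +3 new -> 42 infected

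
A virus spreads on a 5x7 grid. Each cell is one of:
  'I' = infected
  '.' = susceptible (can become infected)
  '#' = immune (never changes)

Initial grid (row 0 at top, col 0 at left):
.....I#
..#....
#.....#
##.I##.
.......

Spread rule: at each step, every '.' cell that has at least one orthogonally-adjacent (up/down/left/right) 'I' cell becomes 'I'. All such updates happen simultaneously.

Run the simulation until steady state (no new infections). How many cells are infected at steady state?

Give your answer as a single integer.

Answer: 27

Derivation:
Step 0 (initial): 2 infected
Step 1: +5 new -> 7 infected
Step 2: +9 new -> 16 infected
Step 3: +4 new -> 20 infected
Step 4: +4 new -> 24 infected
Step 5: +3 new -> 27 infected
Step 6: +0 new -> 27 infected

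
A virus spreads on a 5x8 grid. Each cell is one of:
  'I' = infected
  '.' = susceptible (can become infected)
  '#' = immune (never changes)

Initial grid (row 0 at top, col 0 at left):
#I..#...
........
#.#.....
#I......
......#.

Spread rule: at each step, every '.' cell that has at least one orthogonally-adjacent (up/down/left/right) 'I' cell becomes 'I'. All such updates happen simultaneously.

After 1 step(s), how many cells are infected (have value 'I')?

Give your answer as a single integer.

Answer: 7

Derivation:
Step 0 (initial): 2 infected
Step 1: +5 new -> 7 infected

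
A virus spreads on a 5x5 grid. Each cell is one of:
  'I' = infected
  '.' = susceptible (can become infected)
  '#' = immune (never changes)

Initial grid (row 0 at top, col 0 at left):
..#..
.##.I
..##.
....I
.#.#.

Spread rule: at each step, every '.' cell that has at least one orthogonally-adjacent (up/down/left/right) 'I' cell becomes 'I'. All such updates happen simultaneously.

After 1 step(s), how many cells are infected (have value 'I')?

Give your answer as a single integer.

Answer: 7

Derivation:
Step 0 (initial): 2 infected
Step 1: +5 new -> 7 infected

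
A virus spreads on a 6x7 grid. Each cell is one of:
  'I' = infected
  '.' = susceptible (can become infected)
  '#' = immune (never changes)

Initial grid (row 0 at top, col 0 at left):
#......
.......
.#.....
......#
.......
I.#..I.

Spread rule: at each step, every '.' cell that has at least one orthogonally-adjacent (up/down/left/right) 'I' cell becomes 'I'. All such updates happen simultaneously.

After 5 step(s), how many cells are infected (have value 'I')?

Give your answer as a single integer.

Step 0 (initial): 2 infected
Step 1: +5 new -> 7 infected
Step 2: +6 new -> 13 infected
Step 3: +6 new -> 19 infected
Step 4: +6 new -> 25 infected
Step 5: +6 new -> 31 infected

Answer: 31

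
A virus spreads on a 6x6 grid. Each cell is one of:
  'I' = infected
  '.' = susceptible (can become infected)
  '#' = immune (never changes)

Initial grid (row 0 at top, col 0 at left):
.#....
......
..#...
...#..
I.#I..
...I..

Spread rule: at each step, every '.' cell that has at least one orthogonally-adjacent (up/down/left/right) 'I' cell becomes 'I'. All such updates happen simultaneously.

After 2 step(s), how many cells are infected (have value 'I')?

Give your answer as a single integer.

Answer: 15

Derivation:
Step 0 (initial): 3 infected
Step 1: +6 new -> 9 infected
Step 2: +6 new -> 15 infected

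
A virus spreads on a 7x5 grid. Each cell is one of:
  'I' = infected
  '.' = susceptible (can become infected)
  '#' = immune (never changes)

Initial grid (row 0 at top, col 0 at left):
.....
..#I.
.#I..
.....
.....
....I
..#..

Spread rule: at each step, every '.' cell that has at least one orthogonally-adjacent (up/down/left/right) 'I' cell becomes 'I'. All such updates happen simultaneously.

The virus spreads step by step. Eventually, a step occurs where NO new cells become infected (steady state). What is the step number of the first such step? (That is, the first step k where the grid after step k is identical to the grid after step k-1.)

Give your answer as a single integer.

Step 0 (initial): 3 infected
Step 1: +7 new -> 10 infected
Step 2: +10 new -> 20 infected
Step 3: +4 new -> 24 infected
Step 4: +6 new -> 30 infected
Step 5: +2 new -> 32 infected
Step 6: +0 new -> 32 infected

Answer: 6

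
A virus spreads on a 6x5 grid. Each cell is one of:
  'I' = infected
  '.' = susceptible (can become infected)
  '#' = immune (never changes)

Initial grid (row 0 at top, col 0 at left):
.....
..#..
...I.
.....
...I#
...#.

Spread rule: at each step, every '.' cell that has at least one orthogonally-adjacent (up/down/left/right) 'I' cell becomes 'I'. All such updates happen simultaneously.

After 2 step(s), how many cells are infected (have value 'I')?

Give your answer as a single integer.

Answer: 14

Derivation:
Step 0 (initial): 2 infected
Step 1: +5 new -> 7 infected
Step 2: +7 new -> 14 infected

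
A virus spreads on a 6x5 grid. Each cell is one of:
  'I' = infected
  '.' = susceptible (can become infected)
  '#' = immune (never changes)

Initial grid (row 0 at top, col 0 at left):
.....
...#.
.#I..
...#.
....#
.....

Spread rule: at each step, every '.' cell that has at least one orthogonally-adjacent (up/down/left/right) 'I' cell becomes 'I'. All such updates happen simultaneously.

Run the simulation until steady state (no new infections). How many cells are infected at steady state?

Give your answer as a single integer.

Step 0 (initial): 1 infected
Step 1: +3 new -> 4 infected
Step 2: +5 new -> 9 infected
Step 3: +9 new -> 18 infected
Step 4: +6 new -> 24 infected
Step 5: +2 new -> 26 infected
Step 6: +0 new -> 26 infected

Answer: 26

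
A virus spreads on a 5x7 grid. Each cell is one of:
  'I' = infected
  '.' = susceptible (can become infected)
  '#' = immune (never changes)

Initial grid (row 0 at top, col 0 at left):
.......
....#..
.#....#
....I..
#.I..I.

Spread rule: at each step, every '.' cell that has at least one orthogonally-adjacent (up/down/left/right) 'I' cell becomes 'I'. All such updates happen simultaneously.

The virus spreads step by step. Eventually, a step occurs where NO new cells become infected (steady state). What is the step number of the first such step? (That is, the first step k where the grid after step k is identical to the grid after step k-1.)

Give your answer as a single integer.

Answer: 7

Derivation:
Step 0 (initial): 3 infected
Step 1: +8 new -> 11 infected
Step 2: +5 new -> 16 infected
Step 3: +4 new -> 20 infected
Step 4: +6 new -> 26 infected
Step 5: +4 new -> 30 infected
Step 6: +1 new -> 31 infected
Step 7: +0 new -> 31 infected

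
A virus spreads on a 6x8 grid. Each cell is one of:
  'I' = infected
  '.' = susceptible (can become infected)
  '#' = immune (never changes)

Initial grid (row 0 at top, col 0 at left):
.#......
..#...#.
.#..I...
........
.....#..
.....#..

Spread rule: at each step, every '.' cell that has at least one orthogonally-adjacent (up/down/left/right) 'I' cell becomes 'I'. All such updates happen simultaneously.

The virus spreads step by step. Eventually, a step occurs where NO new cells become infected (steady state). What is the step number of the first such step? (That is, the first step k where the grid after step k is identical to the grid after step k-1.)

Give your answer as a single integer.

Step 0 (initial): 1 infected
Step 1: +4 new -> 5 infected
Step 2: +8 new -> 13 infected
Step 3: +7 new -> 20 infected
Step 4: +8 new -> 28 infected
Step 5: +6 new -> 34 infected
Step 6: +4 new -> 38 infected
Step 7: +2 new -> 40 infected
Step 8: +2 new -> 42 infected
Step 9: +0 new -> 42 infected

Answer: 9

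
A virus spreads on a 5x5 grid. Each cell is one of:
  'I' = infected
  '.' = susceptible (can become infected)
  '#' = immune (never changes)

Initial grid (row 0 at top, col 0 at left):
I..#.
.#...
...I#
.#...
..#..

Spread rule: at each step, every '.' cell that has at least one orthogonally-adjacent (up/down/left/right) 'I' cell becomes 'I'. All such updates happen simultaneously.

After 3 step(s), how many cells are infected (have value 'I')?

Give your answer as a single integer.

Answer: 18

Derivation:
Step 0 (initial): 2 infected
Step 1: +5 new -> 7 infected
Step 2: +8 new -> 15 infected
Step 3: +3 new -> 18 infected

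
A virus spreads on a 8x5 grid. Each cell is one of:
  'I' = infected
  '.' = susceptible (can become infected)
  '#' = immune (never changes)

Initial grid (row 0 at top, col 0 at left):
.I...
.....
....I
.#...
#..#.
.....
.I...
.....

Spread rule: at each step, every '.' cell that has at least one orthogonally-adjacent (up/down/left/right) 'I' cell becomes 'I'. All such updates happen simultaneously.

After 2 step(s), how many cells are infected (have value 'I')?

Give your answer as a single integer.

Answer: 28

Derivation:
Step 0 (initial): 3 infected
Step 1: +10 new -> 13 infected
Step 2: +15 new -> 28 infected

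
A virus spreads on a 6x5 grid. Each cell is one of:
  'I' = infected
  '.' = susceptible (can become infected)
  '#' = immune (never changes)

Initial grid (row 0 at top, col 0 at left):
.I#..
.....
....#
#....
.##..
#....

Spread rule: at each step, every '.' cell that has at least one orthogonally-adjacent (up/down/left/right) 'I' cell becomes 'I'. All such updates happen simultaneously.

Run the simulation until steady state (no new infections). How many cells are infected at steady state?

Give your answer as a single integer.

Step 0 (initial): 1 infected
Step 1: +2 new -> 3 infected
Step 2: +3 new -> 6 infected
Step 3: +4 new -> 10 infected
Step 4: +4 new -> 14 infected
Step 5: +2 new -> 16 infected
Step 6: +2 new -> 18 infected
Step 7: +2 new -> 20 infected
Step 8: +2 new -> 22 infected
Step 9: +1 new -> 23 infected
Step 10: +0 new -> 23 infected

Answer: 23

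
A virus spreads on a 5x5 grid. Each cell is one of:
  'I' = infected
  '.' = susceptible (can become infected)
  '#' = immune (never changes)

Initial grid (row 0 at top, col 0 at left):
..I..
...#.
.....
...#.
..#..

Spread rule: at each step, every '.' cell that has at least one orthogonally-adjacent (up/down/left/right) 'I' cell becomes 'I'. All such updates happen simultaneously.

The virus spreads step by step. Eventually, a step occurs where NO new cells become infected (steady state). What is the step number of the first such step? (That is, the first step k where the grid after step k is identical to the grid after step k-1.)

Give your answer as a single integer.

Answer: 8

Derivation:
Step 0 (initial): 1 infected
Step 1: +3 new -> 4 infected
Step 2: +4 new -> 8 infected
Step 3: +5 new -> 13 infected
Step 4: +3 new -> 16 infected
Step 5: +3 new -> 19 infected
Step 6: +2 new -> 21 infected
Step 7: +1 new -> 22 infected
Step 8: +0 new -> 22 infected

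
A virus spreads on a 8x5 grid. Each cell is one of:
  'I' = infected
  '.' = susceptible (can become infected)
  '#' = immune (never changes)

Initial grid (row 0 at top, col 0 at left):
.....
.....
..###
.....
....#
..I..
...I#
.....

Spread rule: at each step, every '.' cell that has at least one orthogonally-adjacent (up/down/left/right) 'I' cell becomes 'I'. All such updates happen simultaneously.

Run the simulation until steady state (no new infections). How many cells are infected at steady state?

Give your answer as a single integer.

Step 0 (initial): 2 infected
Step 1: +5 new -> 7 infected
Step 2: +8 new -> 15 infected
Step 3: +5 new -> 20 infected
Step 4: +4 new -> 24 infected
Step 5: +2 new -> 26 infected
Step 6: +3 new -> 29 infected
Step 7: +3 new -> 32 infected
Step 8: +2 new -> 34 infected
Step 9: +1 new -> 35 infected
Step 10: +0 new -> 35 infected

Answer: 35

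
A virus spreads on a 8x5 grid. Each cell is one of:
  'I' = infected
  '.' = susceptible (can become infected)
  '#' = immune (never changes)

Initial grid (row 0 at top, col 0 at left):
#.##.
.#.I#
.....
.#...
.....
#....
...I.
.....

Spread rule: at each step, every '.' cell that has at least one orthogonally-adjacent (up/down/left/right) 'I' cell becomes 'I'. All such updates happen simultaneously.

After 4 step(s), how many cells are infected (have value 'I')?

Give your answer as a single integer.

Answer: 28

Derivation:
Step 0 (initial): 2 infected
Step 1: +6 new -> 8 infected
Step 2: +9 new -> 17 infected
Step 3: +8 new -> 25 infected
Step 4: +3 new -> 28 infected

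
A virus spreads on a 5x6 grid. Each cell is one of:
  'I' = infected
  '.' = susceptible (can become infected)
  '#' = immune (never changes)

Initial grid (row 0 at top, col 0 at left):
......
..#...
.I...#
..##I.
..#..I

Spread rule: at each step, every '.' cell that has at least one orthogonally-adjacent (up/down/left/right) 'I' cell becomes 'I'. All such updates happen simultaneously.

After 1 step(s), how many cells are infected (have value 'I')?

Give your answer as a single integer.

Answer: 10

Derivation:
Step 0 (initial): 3 infected
Step 1: +7 new -> 10 infected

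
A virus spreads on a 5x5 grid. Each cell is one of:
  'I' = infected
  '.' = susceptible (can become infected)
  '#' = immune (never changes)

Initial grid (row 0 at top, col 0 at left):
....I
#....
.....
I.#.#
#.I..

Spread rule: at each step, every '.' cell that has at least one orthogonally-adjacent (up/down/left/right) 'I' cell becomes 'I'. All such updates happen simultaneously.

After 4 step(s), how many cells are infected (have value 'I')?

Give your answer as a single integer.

Step 0 (initial): 3 infected
Step 1: +6 new -> 9 infected
Step 2: +6 new -> 15 infected
Step 3: +5 new -> 20 infected
Step 4: +1 new -> 21 infected

Answer: 21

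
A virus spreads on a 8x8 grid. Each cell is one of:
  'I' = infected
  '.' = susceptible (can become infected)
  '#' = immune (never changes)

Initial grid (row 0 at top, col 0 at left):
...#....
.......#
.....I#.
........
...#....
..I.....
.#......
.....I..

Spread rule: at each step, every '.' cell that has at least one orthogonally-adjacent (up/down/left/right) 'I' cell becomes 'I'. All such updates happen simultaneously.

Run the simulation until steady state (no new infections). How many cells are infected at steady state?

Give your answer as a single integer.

Answer: 59

Derivation:
Step 0 (initial): 3 infected
Step 1: +10 new -> 13 infected
Step 2: +18 new -> 31 infected
Step 3: +14 new -> 45 infected
Step 4: +8 new -> 53 infected
Step 5: +3 new -> 56 infected
Step 6: +2 new -> 58 infected
Step 7: +1 new -> 59 infected
Step 8: +0 new -> 59 infected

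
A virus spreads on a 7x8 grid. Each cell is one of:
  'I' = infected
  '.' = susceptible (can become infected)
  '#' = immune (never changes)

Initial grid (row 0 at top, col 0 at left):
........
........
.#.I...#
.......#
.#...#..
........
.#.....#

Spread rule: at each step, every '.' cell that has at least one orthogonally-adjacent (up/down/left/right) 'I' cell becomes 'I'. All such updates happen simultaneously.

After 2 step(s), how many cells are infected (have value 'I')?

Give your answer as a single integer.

Step 0 (initial): 1 infected
Step 1: +4 new -> 5 infected
Step 2: +7 new -> 12 infected

Answer: 12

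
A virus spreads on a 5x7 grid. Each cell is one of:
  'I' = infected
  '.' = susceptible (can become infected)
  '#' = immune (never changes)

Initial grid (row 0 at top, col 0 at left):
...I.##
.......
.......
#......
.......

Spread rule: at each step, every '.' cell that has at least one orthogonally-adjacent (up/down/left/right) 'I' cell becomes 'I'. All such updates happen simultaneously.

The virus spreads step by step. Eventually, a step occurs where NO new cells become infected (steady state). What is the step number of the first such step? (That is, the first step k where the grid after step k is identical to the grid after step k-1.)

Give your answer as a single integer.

Answer: 8

Derivation:
Step 0 (initial): 1 infected
Step 1: +3 new -> 4 infected
Step 2: +4 new -> 8 infected
Step 3: +6 new -> 14 infected
Step 4: +7 new -> 21 infected
Step 5: +6 new -> 27 infected
Step 6: +3 new -> 30 infected
Step 7: +2 new -> 32 infected
Step 8: +0 new -> 32 infected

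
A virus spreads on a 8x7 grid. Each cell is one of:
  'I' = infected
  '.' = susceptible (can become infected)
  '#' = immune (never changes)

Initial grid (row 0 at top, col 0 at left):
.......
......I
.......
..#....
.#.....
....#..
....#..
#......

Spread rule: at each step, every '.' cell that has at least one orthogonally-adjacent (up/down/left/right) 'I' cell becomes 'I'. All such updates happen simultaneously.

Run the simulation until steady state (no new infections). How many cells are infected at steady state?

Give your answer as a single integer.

Answer: 51

Derivation:
Step 0 (initial): 1 infected
Step 1: +3 new -> 4 infected
Step 2: +4 new -> 8 infected
Step 3: +5 new -> 13 infected
Step 4: +6 new -> 19 infected
Step 5: +7 new -> 26 infected
Step 6: +6 new -> 32 infected
Step 7: +6 new -> 38 infected
Step 8: +4 new -> 42 infected
Step 9: +4 new -> 46 infected
Step 10: +3 new -> 49 infected
Step 11: +2 new -> 51 infected
Step 12: +0 new -> 51 infected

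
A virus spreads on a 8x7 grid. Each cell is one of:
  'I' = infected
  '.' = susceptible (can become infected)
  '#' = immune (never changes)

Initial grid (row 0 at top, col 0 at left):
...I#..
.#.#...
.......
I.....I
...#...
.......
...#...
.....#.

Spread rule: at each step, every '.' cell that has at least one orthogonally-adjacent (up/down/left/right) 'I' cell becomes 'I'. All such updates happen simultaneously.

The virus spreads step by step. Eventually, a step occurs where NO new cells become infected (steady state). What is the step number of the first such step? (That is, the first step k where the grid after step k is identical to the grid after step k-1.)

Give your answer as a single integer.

Step 0 (initial): 3 infected
Step 1: +7 new -> 10 infected
Step 2: +12 new -> 22 infected
Step 3: +12 new -> 34 infected
Step 4: +9 new -> 43 infected
Step 5: +4 new -> 47 infected
Step 6: +2 new -> 49 infected
Step 7: +1 new -> 50 infected
Step 8: +0 new -> 50 infected

Answer: 8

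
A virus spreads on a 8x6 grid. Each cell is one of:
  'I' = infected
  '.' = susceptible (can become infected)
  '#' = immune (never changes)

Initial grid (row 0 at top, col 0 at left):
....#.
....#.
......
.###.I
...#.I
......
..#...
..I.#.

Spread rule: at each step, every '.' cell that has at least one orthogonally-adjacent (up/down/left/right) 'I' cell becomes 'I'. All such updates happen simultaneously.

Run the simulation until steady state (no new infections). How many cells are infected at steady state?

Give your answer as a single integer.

Step 0 (initial): 3 infected
Step 1: +6 new -> 9 infected
Step 2: +7 new -> 16 infected
Step 3: +7 new -> 23 infected
Step 4: +5 new -> 28 infected
Step 5: +5 new -> 33 infected
Step 6: +4 new -> 37 infected
Step 7: +2 new -> 39 infected
Step 8: +1 new -> 40 infected
Step 9: +0 new -> 40 infected

Answer: 40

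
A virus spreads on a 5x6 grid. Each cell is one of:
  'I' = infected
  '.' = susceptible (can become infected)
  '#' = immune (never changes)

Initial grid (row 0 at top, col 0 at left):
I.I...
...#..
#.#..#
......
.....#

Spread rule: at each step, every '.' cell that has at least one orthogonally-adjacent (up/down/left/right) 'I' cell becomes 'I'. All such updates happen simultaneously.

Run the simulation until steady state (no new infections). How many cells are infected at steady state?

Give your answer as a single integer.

Answer: 25

Derivation:
Step 0 (initial): 2 infected
Step 1: +4 new -> 6 infected
Step 2: +2 new -> 8 infected
Step 3: +3 new -> 11 infected
Step 4: +3 new -> 14 infected
Step 5: +5 new -> 19 infected
Step 6: +5 new -> 24 infected
Step 7: +1 new -> 25 infected
Step 8: +0 new -> 25 infected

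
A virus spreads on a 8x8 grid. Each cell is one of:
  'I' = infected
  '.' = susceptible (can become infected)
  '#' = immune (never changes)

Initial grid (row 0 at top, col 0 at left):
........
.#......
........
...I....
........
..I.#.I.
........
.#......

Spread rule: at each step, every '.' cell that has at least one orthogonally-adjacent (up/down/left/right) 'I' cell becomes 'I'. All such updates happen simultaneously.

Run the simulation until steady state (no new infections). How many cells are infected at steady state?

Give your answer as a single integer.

Answer: 61

Derivation:
Step 0 (initial): 3 infected
Step 1: +12 new -> 15 infected
Step 2: +17 new -> 32 infected
Step 3: +14 new -> 46 infected
Step 4: +8 new -> 54 infected
Step 5: +5 new -> 59 infected
Step 6: +2 new -> 61 infected
Step 7: +0 new -> 61 infected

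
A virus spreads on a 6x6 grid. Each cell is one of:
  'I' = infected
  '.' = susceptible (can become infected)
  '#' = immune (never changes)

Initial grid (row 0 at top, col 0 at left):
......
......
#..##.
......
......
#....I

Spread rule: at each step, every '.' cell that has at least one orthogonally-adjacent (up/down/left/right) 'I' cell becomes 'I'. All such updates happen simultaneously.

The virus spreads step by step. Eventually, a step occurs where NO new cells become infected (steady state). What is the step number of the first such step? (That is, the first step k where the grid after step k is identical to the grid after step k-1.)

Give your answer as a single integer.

Step 0 (initial): 1 infected
Step 1: +2 new -> 3 infected
Step 2: +3 new -> 6 infected
Step 3: +4 new -> 10 infected
Step 4: +4 new -> 14 infected
Step 5: +4 new -> 18 infected
Step 6: +5 new -> 23 infected
Step 7: +4 new -> 27 infected
Step 8: +2 new -> 29 infected
Step 9: +2 new -> 31 infected
Step 10: +1 new -> 32 infected
Step 11: +0 new -> 32 infected

Answer: 11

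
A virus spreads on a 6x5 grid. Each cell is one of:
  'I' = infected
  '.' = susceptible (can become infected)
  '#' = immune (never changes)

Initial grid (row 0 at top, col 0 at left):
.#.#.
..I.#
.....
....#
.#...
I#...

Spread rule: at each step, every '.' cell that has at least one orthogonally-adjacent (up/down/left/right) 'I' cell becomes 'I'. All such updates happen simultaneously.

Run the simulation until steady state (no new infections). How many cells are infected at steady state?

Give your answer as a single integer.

Step 0 (initial): 2 infected
Step 1: +5 new -> 7 infected
Step 2: +5 new -> 12 infected
Step 3: +6 new -> 18 infected
Step 4: +2 new -> 20 infected
Step 5: +2 new -> 22 infected
Step 6: +1 new -> 23 infected
Step 7: +0 new -> 23 infected

Answer: 23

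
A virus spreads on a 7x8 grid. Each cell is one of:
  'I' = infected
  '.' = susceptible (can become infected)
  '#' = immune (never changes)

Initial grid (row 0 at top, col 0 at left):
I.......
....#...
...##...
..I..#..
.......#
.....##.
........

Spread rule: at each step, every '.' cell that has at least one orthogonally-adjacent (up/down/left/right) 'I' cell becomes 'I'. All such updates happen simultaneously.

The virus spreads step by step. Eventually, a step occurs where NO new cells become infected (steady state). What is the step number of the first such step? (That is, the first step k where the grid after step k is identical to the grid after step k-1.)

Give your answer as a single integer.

Answer: 10

Derivation:
Step 0 (initial): 2 infected
Step 1: +6 new -> 8 infected
Step 2: +10 new -> 18 infected
Step 3: +7 new -> 25 infected
Step 4: +6 new -> 31 infected
Step 5: +4 new -> 35 infected
Step 6: +4 new -> 39 infected
Step 7: +6 new -> 45 infected
Step 8: +3 new -> 48 infected
Step 9: +1 new -> 49 infected
Step 10: +0 new -> 49 infected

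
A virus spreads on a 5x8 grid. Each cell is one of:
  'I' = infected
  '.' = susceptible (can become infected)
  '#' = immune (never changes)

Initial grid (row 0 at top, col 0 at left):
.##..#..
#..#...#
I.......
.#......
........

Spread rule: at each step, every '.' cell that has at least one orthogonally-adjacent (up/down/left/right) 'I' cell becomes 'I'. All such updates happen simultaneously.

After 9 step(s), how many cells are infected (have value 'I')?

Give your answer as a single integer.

Answer: 32

Derivation:
Step 0 (initial): 1 infected
Step 1: +2 new -> 3 infected
Step 2: +3 new -> 6 infected
Step 3: +4 new -> 10 infected
Step 4: +3 new -> 13 infected
Step 5: +4 new -> 17 infected
Step 6: +5 new -> 22 infected
Step 7: +5 new -> 27 infected
Step 8: +3 new -> 30 infected
Step 9: +2 new -> 32 infected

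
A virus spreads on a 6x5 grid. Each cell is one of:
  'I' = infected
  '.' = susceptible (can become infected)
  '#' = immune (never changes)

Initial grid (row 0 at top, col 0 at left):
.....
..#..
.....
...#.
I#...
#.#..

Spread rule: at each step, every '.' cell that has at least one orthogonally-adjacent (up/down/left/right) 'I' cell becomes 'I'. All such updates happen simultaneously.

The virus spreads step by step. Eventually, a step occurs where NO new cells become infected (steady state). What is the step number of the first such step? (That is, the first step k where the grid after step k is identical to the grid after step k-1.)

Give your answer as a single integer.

Answer: 9

Derivation:
Step 0 (initial): 1 infected
Step 1: +1 new -> 2 infected
Step 2: +2 new -> 4 infected
Step 3: +3 new -> 7 infected
Step 4: +4 new -> 11 infected
Step 5: +3 new -> 14 infected
Step 6: +5 new -> 19 infected
Step 7: +4 new -> 23 infected
Step 8: +1 new -> 24 infected
Step 9: +0 new -> 24 infected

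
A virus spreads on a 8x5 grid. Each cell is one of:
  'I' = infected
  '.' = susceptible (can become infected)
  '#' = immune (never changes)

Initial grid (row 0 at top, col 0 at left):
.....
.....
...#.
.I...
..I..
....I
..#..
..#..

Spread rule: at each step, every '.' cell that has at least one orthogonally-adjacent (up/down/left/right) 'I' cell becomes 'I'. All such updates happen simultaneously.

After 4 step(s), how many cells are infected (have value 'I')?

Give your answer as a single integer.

Step 0 (initial): 3 infected
Step 1: +9 new -> 12 infected
Step 2: +9 new -> 21 infected
Step 3: +7 new -> 28 infected
Step 4: +6 new -> 34 infected

Answer: 34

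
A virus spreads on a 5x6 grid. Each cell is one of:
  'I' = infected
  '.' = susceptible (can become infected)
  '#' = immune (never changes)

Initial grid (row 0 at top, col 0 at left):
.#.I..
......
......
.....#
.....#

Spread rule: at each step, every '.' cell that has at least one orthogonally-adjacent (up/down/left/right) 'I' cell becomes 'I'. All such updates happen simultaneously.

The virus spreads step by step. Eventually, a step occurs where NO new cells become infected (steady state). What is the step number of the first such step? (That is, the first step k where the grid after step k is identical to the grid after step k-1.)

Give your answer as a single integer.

Step 0 (initial): 1 infected
Step 1: +3 new -> 4 infected
Step 2: +4 new -> 8 infected
Step 3: +5 new -> 13 infected
Step 4: +6 new -> 19 infected
Step 5: +5 new -> 24 infected
Step 6: +2 new -> 26 infected
Step 7: +1 new -> 27 infected
Step 8: +0 new -> 27 infected

Answer: 8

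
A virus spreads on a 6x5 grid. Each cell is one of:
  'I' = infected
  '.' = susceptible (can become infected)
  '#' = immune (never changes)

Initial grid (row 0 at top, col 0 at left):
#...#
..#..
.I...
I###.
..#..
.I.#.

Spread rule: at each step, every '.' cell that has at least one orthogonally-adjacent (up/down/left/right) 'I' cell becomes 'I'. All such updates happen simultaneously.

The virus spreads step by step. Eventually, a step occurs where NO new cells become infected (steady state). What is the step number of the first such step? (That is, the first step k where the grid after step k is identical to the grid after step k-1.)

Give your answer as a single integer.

Step 0 (initial): 3 infected
Step 1: +7 new -> 10 infected
Step 2: +3 new -> 13 infected
Step 3: +3 new -> 16 infected
Step 4: +3 new -> 19 infected
Step 5: +1 new -> 20 infected
Step 6: +2 new -> 22 infected
Step 7: +0 new -> 22 infected

Answer: 7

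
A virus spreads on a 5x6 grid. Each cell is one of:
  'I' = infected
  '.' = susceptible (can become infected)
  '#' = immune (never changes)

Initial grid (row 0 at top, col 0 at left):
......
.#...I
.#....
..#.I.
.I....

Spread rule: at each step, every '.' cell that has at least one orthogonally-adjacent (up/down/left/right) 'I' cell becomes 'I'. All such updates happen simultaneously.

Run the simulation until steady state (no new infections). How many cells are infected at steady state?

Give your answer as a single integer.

Answer: 27

Derivation:
Step 0 (initial): 3 infected
Step 1: +10 new -> 13 infected
Step 2: +6 new -> 19 infected
Step 3: +4 new -> 23 infected
Step 4: +2 new -> 25 infected
Step 5: +2 new -> 27 infected
Step 6: +0 new -> 27 infected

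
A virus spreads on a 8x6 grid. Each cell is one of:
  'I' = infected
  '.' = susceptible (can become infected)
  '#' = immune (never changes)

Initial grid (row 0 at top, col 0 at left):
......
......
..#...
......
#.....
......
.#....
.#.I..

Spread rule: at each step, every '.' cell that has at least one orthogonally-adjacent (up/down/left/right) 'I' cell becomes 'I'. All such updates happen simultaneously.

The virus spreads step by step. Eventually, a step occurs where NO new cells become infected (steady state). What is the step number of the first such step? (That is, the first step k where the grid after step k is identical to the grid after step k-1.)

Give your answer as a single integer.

Step 0 (initial): 1 infected
Step 1: +3 new -> 4 infected
Step 2: +4 new -> 8 infected
Step 3: +4 new -> 12 infected
Step 4: +5 new -> 17 infected
Step 5: +6 new -> 23 infected
Step 6: +5 new -> 28 infected
Step 7: +7 new -> 35 infected
Step 8: +5 new -> 40 infected
Step 9: +3 new -> 43 infected
Step 10: +1 new -> 44 infected
Step 11: +0 new -> 44 infected

Answer: 11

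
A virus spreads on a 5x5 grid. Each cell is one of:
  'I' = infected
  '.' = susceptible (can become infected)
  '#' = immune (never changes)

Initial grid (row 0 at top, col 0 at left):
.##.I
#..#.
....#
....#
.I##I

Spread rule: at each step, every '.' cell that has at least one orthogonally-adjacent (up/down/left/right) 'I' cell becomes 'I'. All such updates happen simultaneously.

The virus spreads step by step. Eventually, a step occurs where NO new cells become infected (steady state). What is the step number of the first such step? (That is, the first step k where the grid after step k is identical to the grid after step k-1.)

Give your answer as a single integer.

Answer: 5

Derivation:
Step 0 (initial): 3 infected
Step 1: +4 new -> 7 infected
Step 2: +3 new -> 10 infected
Step 3: +4 new -> 14 infected
Step 4: +2 new -> 16 infected
Step 5: +0 new -> 16 infected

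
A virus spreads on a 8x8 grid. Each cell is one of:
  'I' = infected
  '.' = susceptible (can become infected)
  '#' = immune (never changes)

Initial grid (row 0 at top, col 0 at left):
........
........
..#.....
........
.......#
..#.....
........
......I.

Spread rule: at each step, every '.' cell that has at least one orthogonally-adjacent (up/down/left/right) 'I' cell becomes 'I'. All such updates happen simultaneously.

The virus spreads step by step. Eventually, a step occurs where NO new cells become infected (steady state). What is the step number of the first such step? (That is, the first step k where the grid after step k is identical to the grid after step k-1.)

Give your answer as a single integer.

Step 0 (initial): 1 infected
Step 1: +3 new -> 4 infected
Step 2: +4 new -> 8 infected
Step 3: +5 new -> 13 infected
Step 4: +5 new -> 18 infected
Step 5: +7 new -> 25 infected
Step 6: +7 new -> 32 infected
Step 7: +8 new -> 40 infected
Step 8: +7 new -> 47 infected
Step 9: +4 new -> 51 infected
Step 10: +4 new -> 55 infected
Step 11: +3 new -> 58 infected
Step 12: +2 new -> 60 infected
Step 13: +1 new -> 61 infected
Step 14: +0 new -> 61 infected

Answer: 14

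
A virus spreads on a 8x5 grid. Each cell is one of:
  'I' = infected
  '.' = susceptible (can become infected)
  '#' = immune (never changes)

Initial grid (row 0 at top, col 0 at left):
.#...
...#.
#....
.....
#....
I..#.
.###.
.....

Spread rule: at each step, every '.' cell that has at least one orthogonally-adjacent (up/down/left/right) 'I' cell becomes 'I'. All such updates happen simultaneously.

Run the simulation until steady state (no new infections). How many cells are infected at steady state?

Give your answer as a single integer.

Step 0 (initial): 1 infected
Step 1: +2 new -> 3 infected
Step 2: +3 new -> 6 infected
Step 3: +3 new -> 9 infected
Step 4: +5 new -> 14 infected
Step 5: +5 new -> 19 infected
Step 6: +6 new -> 25 infected
Step 7: +4 new -> 29 infected
Step 8: +2 new -> 31 infected
Step 9: +1 new -> 32 infected
Step 10: +0 new -> 32 infected

Answer: 32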